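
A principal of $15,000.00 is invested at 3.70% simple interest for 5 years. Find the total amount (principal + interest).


Total amount formula: A = P(1 + rt) = P + P·r·t
Interest: I = P × r × t = $15,000.00 × 0.037 × 5 = $2,775.00
A = P + I = $15,000.00 + $2,775.00 = $17,775.00

A = P + I = P(1 + rt) = $17,775.00


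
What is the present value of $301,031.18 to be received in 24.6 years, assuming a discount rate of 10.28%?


Present value formula: PV = FV / (1 + r)^t
PV = $301,031.18 / (1 + 0.1028)^24.6
PV = $301,031.18 / 11.102486
PV = $27,113.85

PV = FV / (1 + r)^t = $27,113.85


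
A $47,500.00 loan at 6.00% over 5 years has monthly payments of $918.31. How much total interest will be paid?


Total paid over the life of the loan = PMT × n.
Total paid = $918.31 × 60 = $55,098.60
Total interest = total paid − principal = $55,098.60 − $47,500.00 = $7,598.60

Total interest = (PMT × n) - PV = $7,598.60


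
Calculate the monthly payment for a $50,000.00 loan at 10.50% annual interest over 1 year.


Loan payment formula: PMT = PV × r / (1 − (1 + r)^(−n))
Monthly rate r = 0.105/12 = 0.00875, n = 12 months
Denominator: 1 − (1 + 0.105/12)^(−12) = 0.0992642
PMT = $50,000.00 × (0.105/12) / 0.0992642
PMT = $4,407.43 per month

PMT = PV × r / (1-(1+r)^(-n)) = $4,407.43/month


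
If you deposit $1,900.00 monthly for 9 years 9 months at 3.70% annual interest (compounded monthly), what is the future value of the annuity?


Future value of an ordinary annuity: FV = PMT × ((1 + r)^n − 1) / r
Monthly rate r = 0.037/12 ≈ 0.00308333, n = 117
FV = $1,900.00 × ((1 + 0.037/12)^117 − 1) / (0.037/12)
FV = $1,900.00 × 140.629920
FV = $267,196.85

FV = PMT × ((1+r)^n - 1)/r = $267,196.85


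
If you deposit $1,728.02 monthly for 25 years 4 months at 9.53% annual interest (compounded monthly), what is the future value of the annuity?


Future value of an ordinary annuity: FV = PMT × ((1 + r)^n − 1) / r
Monthly rate r = 0.0953/12 ≈ 0.00794167, n = 304
FV = $1,728.02 × ((1 + 0.0953/12)^304 − 1) / (0.0953/12)
FV = $1,728.02 × 1268.681394
FV = $2,192,306.82

FV = PMT × ((1+r)^n - 1)/r = $2,192,306.82


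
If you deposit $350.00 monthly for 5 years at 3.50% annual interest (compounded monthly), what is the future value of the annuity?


Future value of an ordinary annuity: FV = PMT × ((1 + r)^n − 1) / r
Monthly rate r = 0.035/12 ≈ 0.00291667, n = 60
FV = $350.00 × ((1 + 0.035/12)^60 − 1) / (0.035/12)
FV = $350.00 × 65.466113
FV = $22,913.14

FV = PMT × ((1+r)^n - 1)/r = $22,913.14


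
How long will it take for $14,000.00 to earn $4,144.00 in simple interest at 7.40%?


Rearrange the simple interest formula for t:
I = P × r × t  ⇒  t = I / (P × r)
t = $4,144.00 / ($14,000.00 × 0.074)
t = 4

t = I/(P×r) = 4 years


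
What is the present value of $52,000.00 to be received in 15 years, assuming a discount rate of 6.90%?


Present value formula: PV = FV / (1 + r)^t
PV = $52,000.00 / (1 + 0.069)^15
PV = $52,000.00 / 2.720606
PV = $19,113.39

PV = FV / (1 + r)^t = $19,113.39


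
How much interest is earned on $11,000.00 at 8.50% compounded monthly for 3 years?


Compound interest earned = final amount − principal.
A = P(1 + r/n)^(nt) = $11,000.00 × (1 + 0.085/12)^(12 × 3) = $14,182.32
Interest = A − P = $14,182.32 − $11,000.00 = $3,182.32

Interest = A - P = $3,182.32


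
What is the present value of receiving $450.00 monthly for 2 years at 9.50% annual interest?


Present value of an ordinary annuity: PV = PMT × (1 − (1 + r)^(−n)) / r
Monthly rate r = 0.095/12 ≈ 0.00791667, n = 24
PV = $450.00 × (1 − (1 + 0.095/12)^(−24)) / (0.095/12)
PV = $450.00 × 21.779615
PV = $9,800.83

PV = PMT × (1-(1+r)^(-n))/r = $9,800.83


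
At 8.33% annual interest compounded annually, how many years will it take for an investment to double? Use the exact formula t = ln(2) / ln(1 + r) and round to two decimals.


Doubling condition: (1 + r)^t = 2
Take ln of both sides: t × ln(1 + r) = ln(2)
t = ln(2) / ln(1 + r)
t = 0.693147 / 0.080012
t = 8.66

t = ln(2) / ln(1 + r) = 8.66 years


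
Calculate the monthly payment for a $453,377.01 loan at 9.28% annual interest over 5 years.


Loan payment formula: PMT = PV × r / (1 − (1 + r)^(−n))
Monthly rate r = 0.0928/12 ≈ 0.00773333, n = 60 months
Denominator: 1 − (1 + 0.0928/12)^(−60) = 0.370113
PMT = $453,377.01 × (0.0928/12) / 0.370113
PMT = $9,473.09 per month

PMT = PV × r / (1-(1+r)^(-n)) = $9,473.09/month


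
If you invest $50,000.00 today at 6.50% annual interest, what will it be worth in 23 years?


Future value formula: FV = PV × (1 + r)^t
FV = $50,000.00 × (1 + 0.065)^23
FV = $50,000.00 × 4.25638573
FV = $212,819.29

FV = PV × (1 + r)^t = $212,819.29


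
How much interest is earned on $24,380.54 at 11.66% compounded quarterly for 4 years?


Compound interest earned = final amount − principal.
A = P(1 + r/n)^(nt) = $24,380.54 × (1 + 0.1166/4)^(4 × 4) = $38,610.21
Interest = A − P = $38,610.21 − $24,380.54 = $14,229.67

Interest = A - P = $14,229.67


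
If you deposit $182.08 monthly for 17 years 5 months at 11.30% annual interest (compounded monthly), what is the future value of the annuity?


Future value of an ordinary annuity: FV = PMT × ((1 + r)^n − 1) / r
Monthly rate r = 0.113/12 ≈ 0.00941667, n = 209
FV = $182.08 × ((1 + 0.113/12)^209 − 1) / (0.113/12)
FV = $182.08 × 646.868254
FV = $117,781.77

FV = PMT × ((1+r)^n - 1)/r = $117,781.77


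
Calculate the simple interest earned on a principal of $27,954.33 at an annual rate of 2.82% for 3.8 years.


Simple interest formula: I = P × r × t
I = $27,954.33 × 0.0282 × 3.8
I = $2,995.59

I = P × r × t = $2,995.59


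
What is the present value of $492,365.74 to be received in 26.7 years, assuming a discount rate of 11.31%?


Present value formula: PV = FV / (1 + r)^t
PV = $492,365.74 / (1 + 0.1131)^26.7
PV = $492,365.74 / 17.476831
PV = $28,172.48

PV = FV / (1 + r)^t = $28,172.48


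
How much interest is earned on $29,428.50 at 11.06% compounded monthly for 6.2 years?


Compound interest earned = final amount − principal.
A = P(1 + r/n)^(nt) = $29,428.50 × (1 + 0.1106/12)^(12 × 6.2) = $58,238.28
Interest = A − P = $58,238.28 − $29,428.50 = $28,809.78

Interest = A - P = $28,809.78


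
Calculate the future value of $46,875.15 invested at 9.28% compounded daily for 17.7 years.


Compound interest formula: A = P(1 + r/n)^(nt)
A = $46,875.15 × (1 + 0.0928/365)^(365 × 17.7)
Growth factor: (1 + 0.0928/365)^6460.5 = 5.1673048
A = $46,875.15 × 5.1673048
A = $242,218.19

A = P(1 + r/n)^(nt) = $242,218.19


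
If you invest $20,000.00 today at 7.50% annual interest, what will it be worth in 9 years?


Future value formula: FV = PV × (1 + r)^t
FV = $20,000.00 × (1 + 0.075)^9
FV = $20,000.00 × 1.9172387
FV = $38,344.77

FV = PV × (1 + r)^t = $38,344.77


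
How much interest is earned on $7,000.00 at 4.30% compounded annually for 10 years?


Compound interest earned = final amount − principal.
A = P(1 + r/n)^(nt) = $7,000.00 × (1 + 0.043/1)^(1 × 10) = $10,664.52
Interest = A − P = $10,664.52 − $7,000.00 = $3,664.52

Interest = A - P = $3,664.52


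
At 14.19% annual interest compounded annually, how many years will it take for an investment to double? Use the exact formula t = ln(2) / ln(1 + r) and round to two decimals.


Doubling condition: (1 + r)^t = 2
Take ln of both sides: t × ln(1 + r) = ln(2)
t = ln(2) / ln(1 + r)
t = 0.693147 / 0.132694
t = 5.22

t = ln(2) / ln(1 + r) = 5.22 years


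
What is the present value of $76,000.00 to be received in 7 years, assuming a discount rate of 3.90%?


Present value formula: PV = FV / (1 + r)^t
PV = $76,000.00 / (1 + 0.039)^7
PV = $76,000.00 / 1.307100
PV = $58,143.98

PV = FV / (1 + r)^t = $58,143.98


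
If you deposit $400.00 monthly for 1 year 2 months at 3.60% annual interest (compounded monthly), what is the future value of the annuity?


Future value of an ordinary annuity: FV = PMT × ((1 + r)^n − 1) / r
Monthly rate r = 0.036/12 = 0.003, n = 14
FV = $400.00 × ((1 + 0.036/12)^14 − 1) / (0.036/12)
FV = $400.00 × 14.276303
FV = $5,710.52

FV = PMT × ((1+r)^n - 1)/r = $5,710.52


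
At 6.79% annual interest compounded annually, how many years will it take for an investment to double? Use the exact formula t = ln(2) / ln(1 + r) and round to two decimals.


Doubling condition: (1 + r)^t = 2
Take ln of both sides: t × ln(1 + r) = ln(2)
t = ln(2) / ln(1 + r)
t = 0.693147 / 0.065694
t = 10.55

t = ln(2) / ln(1 + r) = 10.55 years


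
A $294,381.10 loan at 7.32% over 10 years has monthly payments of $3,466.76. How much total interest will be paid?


Total paid over the life of the loan = PMT × n.
Total paid = $3,466.76 × 120 = $416,011.20
Total interest = total paid − principal = $416,011.20 − $294,381.10 = $121,630.10

Total interest = (PMT × n) - PV = $121,630.10


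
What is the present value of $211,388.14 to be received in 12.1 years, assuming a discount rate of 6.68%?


Present value formula: PV = FV / (1 + r)^t
PV = $211,388.14 / (1 + 0.0668)^12.1
PV = $211,388.14 / 2.1867764
PV = $96,666.55

PV = FV / (1 + r)^t = $96,666.55


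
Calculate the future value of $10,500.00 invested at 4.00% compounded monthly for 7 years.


Compound interest formula: A = P(1 + r/n)^(nt)
A = $10,500.00 × (1 + 0.04/12)^(12 × 7)
Growth factor: (1 + 0.04/12)^84 = 1.322514
A = $10,500.00 × 1.322514
A = $13,886.40

A = P(1 + r/n)^(nt) = $13,886.40


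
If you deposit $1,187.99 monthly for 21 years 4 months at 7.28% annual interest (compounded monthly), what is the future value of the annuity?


Future value of an ordinary annuity: FV = PMT × ((1 + r)^n − 1) / r
Monthly rate r = 0.0728/12 ≈ 0.00606667, n = 256
FV = $1,187.99 × ((1 + 0.0728/12)^256 − 1) / (0.0728/12)
FV = $1,187.99 × 610.519563
FV = $725,291.14

FV = PMT × ((1+r)^n - 1)/r = $725,291.14


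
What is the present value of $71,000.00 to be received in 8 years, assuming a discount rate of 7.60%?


Present value formula: PV = FV / (1 + r)^t
PV = $71,000.00 / (1 + 0.076)^8
PV = $71,000.00 / 1.7967935
PV = $39,514.84

PV = FV / (1 + r)^t = $39,514.84


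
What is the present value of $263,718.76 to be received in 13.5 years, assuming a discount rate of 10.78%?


Present value formula: PV = FV / (1 + r)^t
PV = $263,718.76 / (1 + 0.1078)^13.5
PV = $263,718.76 / 3.983166
PV = $66,208.33

PV = FV / (1 + r)^t = $66,208.33


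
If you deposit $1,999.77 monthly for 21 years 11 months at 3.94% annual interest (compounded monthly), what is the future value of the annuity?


Future value of an ordinary annuity: FV = PMT × ((1 + r)^n − 1) / r
Monthly rate r = 0.0394/12 ≈ 0.00328333, n = 263
FV = $1,999.77 × ((1 + 0.0394/12)^263 − 1) / (0.0394/12)
FV = $1,999.77 × 416.6904518
FV = $833,285.06

FV = PMT × ((1+r)^n - 1)/r = $833,285.06


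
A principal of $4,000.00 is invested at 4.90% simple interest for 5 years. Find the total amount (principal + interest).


Total amount formula: A = P(1 + rt) = P + P·r·t
Interest: I = P × r × t = $4,000.00 × 0.049 × 5 = $980.00
A = P + I = $4,000.00 + $980.00 = $4,980.00

A = P + I = P(1 + rt) = $4,980.00


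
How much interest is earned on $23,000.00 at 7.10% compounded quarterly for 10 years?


Compound interest earned = final amount − principal.
A = P(1 + r/n)^(nt) = $23,000.00 × (1 + 0.071/4)^(4 × 10) = $46,491.36
Interest = A − P = $46,491.36 − $23,000.00 = $23,491.36

Interest = A - P = $23,491.36


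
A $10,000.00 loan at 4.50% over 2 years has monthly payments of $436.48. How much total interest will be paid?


Total paid over the life of the loan = PMT × n.
Total paid = $436.48 × 24 = $10,475.52
Total interest = total paid − principal = $10,475.52 − $10,000.00 = $475.52

Total interest = (PMT × n) - PV = $475.52


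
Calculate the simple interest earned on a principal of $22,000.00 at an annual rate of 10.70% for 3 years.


Simple interest formula: I = P × r × t
I = $22,000.00 × 0.107 × 3
I = $7,062.00

I = P × r × t = $7,062.00


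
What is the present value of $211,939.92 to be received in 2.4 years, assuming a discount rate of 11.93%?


Present value formula: PV = FV / (1 + r)^t
PV = $211,939.92 / (1 + 0.1193)^2.4
PV = $211,939.92 / 1.3106044
PV = $161,711.59

PV = FV / (1 + r)^t = $161,711.59


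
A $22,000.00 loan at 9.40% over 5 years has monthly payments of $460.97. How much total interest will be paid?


Total paid over the life of the loan = PMT × n.
Total paid = $460.97 × 60 = $27,658.20
Total interest = total paid − principal = $27,658.20 − $22,000.00 = $5,658.20

Total interest = (PMT × n) - PV = $5,658.20


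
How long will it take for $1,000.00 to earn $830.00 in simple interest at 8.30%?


Rearrange the simple interest formula for t:
I = P × r × t  ⇒  t = I / (P × r)
t = $830.00 / ($1,000.00 × 0.083)
t = 10

t = I/(P×r) = 10 years


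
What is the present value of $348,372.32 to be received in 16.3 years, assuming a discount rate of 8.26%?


Present value formula: PV = FV / (1 + r)^t
PV = $348,372.32 / (1 + 0.0826)^16.3
PV = $348,372.32 / 3.6461016
PV = $95,546.52

PV = FV / (1 + r)^t = $95,546.52


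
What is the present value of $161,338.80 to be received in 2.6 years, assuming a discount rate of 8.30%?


Present value formula: PV = FV / (1 + r)^t
PV = $161,338.80 / (1 + 0.083)^2.6
PV = $161,338.80 / 1.230365
PV = $131,130.84

PV = FV / (1 + r)^t = $131,130.84


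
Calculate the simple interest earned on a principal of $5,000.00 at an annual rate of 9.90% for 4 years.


Simple interest formula: I = P × r × t
I = $5,000.00 × 0.099 × 4
I = $1,980.00

I = P × r × t = $1,980.00


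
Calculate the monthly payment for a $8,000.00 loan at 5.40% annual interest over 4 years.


Loan payment formula: PMT = PV × r / (1 − (1 + r)^(−n))
Monthly rate r = 0.054/12 = 0.0045, n = 48 months
Denominator: 1 − (1 + 0.054/12)^(−48) = 0.193874
PMT = $8,000.00 × (0.054/12) / 0.193874
PMT = $185.69 per month

PMT = PV × r / (1-(1+r)^(-n)) = $185.69/month


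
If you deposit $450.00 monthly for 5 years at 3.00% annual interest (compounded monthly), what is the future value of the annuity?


Future value of an ordinary annuity: FV = PMT × ((1 + r)^n − 1) / r
Monthly rate r = 0.03/12 = 0.0025, n = 60
FV = $450.00 × ((1 + 0.03/12)^60 − 1) / (0.03/12)
FV = $450.00 × 64.646713
FV = $29,091.02

FV = PMT × ((1+r)^n - 1)/r = $29,091.02


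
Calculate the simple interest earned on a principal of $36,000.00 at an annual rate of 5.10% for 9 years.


Simple interest formula: I = P × r × t
I = $36,000.00 × 0.051 × 9
I = $16,524.00

I = P × r × t = $16,524.00


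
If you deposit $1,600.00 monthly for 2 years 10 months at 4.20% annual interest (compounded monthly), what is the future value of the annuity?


Future value of an ordinary annuity: FV = PMT × ((1 + r)^n − 1) / r
Monthly rate r = 0.042/12 = 0.0035, n = 34
FV = $1,600.00 × ((1 + 0.042/12)^34 − 1) / (0.042/12)
FV = $1,600.00 × 36.038835
FV = $57,662.14

FV = PMT × ((1+r)^n - 1)/r = $57,662.14


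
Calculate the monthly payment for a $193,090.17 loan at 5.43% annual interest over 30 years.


Loan payment formula: PMT = PV × r / (1 − (1 + r)^(−n))
Monthly rate r = 0.0543/12 = 0.004525, n = 360 months
Denominator: 1 − (1 + 0.0543/12)^(−360) = 0.803152
PMT = $193,090.17 × (0.0543/12) / 0.803152
PMT = $1,087.88 per month

PMT = PV × r / (1-(1+r)^(-n)) = $1,087.88/month


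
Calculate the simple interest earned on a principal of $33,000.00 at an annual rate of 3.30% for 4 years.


Simple interest formula: I = P × r × t
I = $33,000.00 × 0.033 × 4
I = $4,356.00

I = P × r × t = $4,356.00


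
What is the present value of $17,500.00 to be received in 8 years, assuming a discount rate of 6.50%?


Present value formula: PV = FV / (1 + r)^t
PV = $17,500.00 / (1 + 0.065)^8
PV = $17,500.00 / 1.6549957
PV = $10,574.05

PV = FV / (1 + r)^t = $10,574.05


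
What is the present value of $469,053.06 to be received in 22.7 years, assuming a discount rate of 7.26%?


Present value formula: PV = FV / (1 + r)^t
PV = $469,053.06 / (1 + 0.0726)^22.7
PV = $469,053.06 / 4.9083768
PV = $95,561.75

PV = FV / (1 + r)^t = $95,561.75


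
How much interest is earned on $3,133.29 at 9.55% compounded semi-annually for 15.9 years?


Compound interest earned = final amount − principal.
A = P(1 + r/n)^(nt) = $3,133.29 × (1 + 0.0955/2)^(2 × 15.9) = $13,810.03
Interest = A − P = $13,810.03 − $3,133.29 = $10,676.74

Interest = A - P = $10,676.74


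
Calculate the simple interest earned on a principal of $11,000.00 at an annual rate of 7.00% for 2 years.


Simple interest formula: I = P × r × t
I = $11,000.00 × 0.07 × 2
I = $1,540.00

I = P × r × t = $1,540.00


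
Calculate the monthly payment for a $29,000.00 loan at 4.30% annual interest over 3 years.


Loan payment formula: PMT = PV × r / (1 − (1 + r)^(−n))
Monthly rate r = 0.043/12 ≈ 0.00358333, n = 36 months
Denominator: 1 − (1 + 0.043/12)^(−36) = 0.120823
PMT = $29,000.00 × (0.043/12) / 0.120823
PMT = $860.07 per month

PMT = PV × r / (1-(1+r)^(-n)) = $860.07/month


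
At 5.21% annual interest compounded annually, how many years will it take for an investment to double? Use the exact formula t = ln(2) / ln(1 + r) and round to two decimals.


Doubling condition: (1 + r)^t = 2
Take ln of both sides: t × ln(1 + r) = ln(2)
t = ln(2) / ln(1 + r)
t = 0.693147 / 0.050788
t = 13.65

t = ln(2) / ln(1 + r) = 13.65 years


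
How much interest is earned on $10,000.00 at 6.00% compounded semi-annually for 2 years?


Compound interest earned = final amount − principal.
A = P(1 + r/n)^(nt) = $10,000.00 × (1 + 0.06/2)^(2 × 2) = $11,255.09
Interest = A − P = $11,255.09 − $10,000.00 = $1,255.09

Interest = A - P = $1,255.09


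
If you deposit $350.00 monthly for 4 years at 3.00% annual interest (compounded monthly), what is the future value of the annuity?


Future value of an ordinary annuity: FV = PMT × ((1 + r)^n − 1) / r
Monthly rate r = 0.03/12 = 0.0025, n = 48
FV = $350.00 × ((1 + 0.03/12)^48 − 1) / (0.03/12)
FV = $350.00 × 50.931208
FV = $17,825.92

FV = PMT × ((1+r)^n - 1)/r = $17,825.92


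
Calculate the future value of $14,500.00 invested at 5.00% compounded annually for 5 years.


Compound interest formula: A = P(1 + r/n)^(nt)
A = $14,500.00 × (1 + 0.05/1)^(1 × 5)
Growth factor: (1 + 0.05/1)^5 = 1.2762816
A = $14,500.00 × 1.2762816
A = $18,506.08

A = P(1 + r/n)^(nt) = $18,506.08


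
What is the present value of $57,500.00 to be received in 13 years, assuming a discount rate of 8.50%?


Present value formula: PV = FV / (1 + r)^t
PV = $57,500.00 / (1 + 0.085)^13
PV = $57,500.00 / 2.8879296
PV = $19,910.46

PV = FV / (1 + r)^t = $19,910.46


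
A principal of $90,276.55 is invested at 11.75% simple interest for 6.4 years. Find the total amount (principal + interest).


Total amount formula: A = P(1 + rt) = P + P·r·t
Interest: I = P × r × t = $90,276.55 × 0.1175 × 6.4 = $67,887.97
A = P + I = $90,276.55 + $67,887.97 = $158,164.52

A = P + I = P(1 + rt) = $158,164.52


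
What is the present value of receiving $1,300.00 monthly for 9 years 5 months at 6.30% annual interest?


Present value of an ordinary annuity: PV = PMT × (1 − (1 + r)^(−n)) / r
Monthly rate r = 0.063/12 = 0.00525, n = 113
PV = $1,300.00 × (1 − (1 + 0.063/12)^(−113)) / (0.063/12)
PV = $1,300.00 × 85.069190
PV = $110,589.95

PV = PMT × (1-(1+r)^(-n))/r = $110,589.95


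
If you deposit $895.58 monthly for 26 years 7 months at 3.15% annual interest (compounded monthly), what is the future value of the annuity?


Future value of an ordinary annuity: FV = PMT × ((1 + r)^n − 1) / r
Monthly rate r = 0.0315/12 = 0.002625, n = 319
FV = $895.58 × ((1 + 0.0315/12)^319 − 1) / (0.0315/12)
FV = $895.58 × 498.194732
FV = $446,173.24

FV = PMT × ((1+r)^n - 1)/r = $446,173.24


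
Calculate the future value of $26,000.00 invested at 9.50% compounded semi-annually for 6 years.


Compound interest formula: A = P(1 + r/n)^(nt)
A = $26,000.00 × (1 + 0.095/2)^(2 × 6)
Growth factor: (1 + 0.095/2)^12 = 1.7452128
A = $26,000.00 × 1.7452128
A = $45,375.53

A = P(1 + r/n)^(nt) = $45,375.53


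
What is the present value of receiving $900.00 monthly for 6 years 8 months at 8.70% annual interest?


Present value of an ordinary annuity: PV = PMT × (1 − (1 + r)^(−n)) / r
Monthly rate r = 0.087/12 = 0.00725, n = 80
PV = $900.00 × (1 − (1 + 0.087/12)^(−80)) / (0.087/12)
PV = $900.00 × 60.541914
PV = $54,487.72

PV = PMT × (1-(1+r)^(-n))/r = $54,487.72


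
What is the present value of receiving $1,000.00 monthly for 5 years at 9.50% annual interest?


Present value of an ordinary annuity: PV = PMT × (1 − (1 + r)^(−n)) / r
Monthly rate r = 0.095/12 ≈ 0.00791667, n = 60
PV = $1,000.00 × (1 − (1 + 0.095/12)^(−60)) / (0.095/12)
PV = $1,000.00 × 47.614827
PV = $47,614.83

PV = PMT × (1-(1+r)^(-n))/r = $47,614.83


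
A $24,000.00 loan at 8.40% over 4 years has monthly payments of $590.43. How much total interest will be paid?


Total paid over the life of the loan = PMT × n.
Total paid = $590.43 × 48 = $28,340.64
Total interest = total paid − principal = $28,340.64 − $24,000.00 = $4,340.64

Total interest = (PMT × n) - PV = $4,340.64


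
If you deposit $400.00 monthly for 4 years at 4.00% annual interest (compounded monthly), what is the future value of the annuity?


Future value of an ordinary annuity: FV = PMT × ((1 + r)^n − 1) / r
Monthly rate r = 0.04/12 ≈ 0.00333333, n = 48
FV = $400.00 × ((1 + 0.04/12)^48 − 1) / (0.04/12)
FV = $400.00 × 51.959601
FV = $20,783.84

FV = PMT × ((1+r)^n - 1)/r = $20,783.84


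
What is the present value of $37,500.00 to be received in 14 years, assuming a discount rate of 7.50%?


Present value formula: PV = FV / (1 + r)^t
PV = $37,500.00 / (1 + 0.075)^14
PV = $37,500.00 / 2.752444
PV = $13,624.26

PV = FV / (1 + r)^t = $13,624.26


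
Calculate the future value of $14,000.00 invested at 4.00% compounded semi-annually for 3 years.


Compound interest formula: A = P(1 + r/n)^(nt)
A = $14,000.00 × (1 + 0.04/2)^(2 × 3)
Growth factor: (1 + 0.04/2)^6 = 1.126162
A = $14,000.00 × 1.126162
A = $15,766.27

A = P(1 + r/n)^(nt) = $15,766.27


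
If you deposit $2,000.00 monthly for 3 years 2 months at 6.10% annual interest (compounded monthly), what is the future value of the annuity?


Future value of an ordinary annuity: FV = PMT × ((1 + r)^n − 1) / r
Monthly rate r = 0.061/12 ≈ 0.00508333, n = 38
FV = $2,000.00 × ((1 + 0.061/12)^38 − 1) / (0.061/12)
FV = $2,000.00 × 41.801613
FV = $83,603.23

FV = PMT × ((1+r)^n - 1)/r = $83,603.23


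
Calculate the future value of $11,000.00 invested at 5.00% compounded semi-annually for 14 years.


Compound interest formula: A = P(1 + r/n)^(nt)
A = $11,000.00 × (1 + 0.05/2)^(2 × 14)
Growth factor: (1 + 0.05/2)^28 = 1.99649502
A = $11,000.00 × 1.99649502
A = $21,961.45

A = P(1 + r/n)^(nt) = $21,961.45


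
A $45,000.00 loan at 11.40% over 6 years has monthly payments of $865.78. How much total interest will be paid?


Total paid over the life of the loan = PMT × n.
Total paid = $865.78 × 72 = $62,336.16
Total interest = total paid − principal = $62,336.16 − $45,000.00 = $17,336.16

Total interest = (PMT × n) - PV = $17,336.16


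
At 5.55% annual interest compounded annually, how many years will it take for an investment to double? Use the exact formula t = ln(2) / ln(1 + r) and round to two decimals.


Doubling condition: (1 + r)^t = 2
Take ln of both sides: t × ln(1 + r) = ln(2)
t = ln(2) / ln(1 + r)
t = 0.693147 / 0.054015
t = 12.83

t = ln(2) / ln(1 + r) = 12.83 years


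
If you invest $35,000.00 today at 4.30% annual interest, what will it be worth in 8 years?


Future value formula: FV = PV × (1 + r)^t
FV = $35,000.00 × (1 + 0.043)^8
FV = $35,000.00 × 1.400472
FV = $49,016.52

FV = PV × (1 + r)^t = $49,016.52


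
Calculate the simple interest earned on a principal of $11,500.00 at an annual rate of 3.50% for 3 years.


Simple interest formula: I = P × r × t
I = $11,500.00 × 0.035 × 3
I = $1,207.50

I = P × r × t = $1,207.50


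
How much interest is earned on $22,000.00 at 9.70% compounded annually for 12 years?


Compound interest earned = final amount − principal.
A = P(1 + r/n)^(nt) = $22,000.00 × (1 + 0.097/1)^(1 × 12) = $66,819.34
Interest = A − P = $66,819.34 − $22,000.00 = $44,819.34

Interest = A - P = $44,819.34


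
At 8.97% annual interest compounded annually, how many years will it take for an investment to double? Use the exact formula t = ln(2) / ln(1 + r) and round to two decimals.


Doubling condition: (1 + r)^t = 2
Take ln of both sides: t × ln(1 + r) = ln(2)
t = ln(2) / ln(1 + r)
t = 0.693147 / 0.085902
t = 8.07

t = ln(2) / ln(1 + r) = 8.07 years


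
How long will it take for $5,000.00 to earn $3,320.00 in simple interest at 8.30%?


Rearrange the simple interest formula for t:
I = P × r × t  ⇒  t = I / (P × r)
t = $3,320.00 / ($5,000.00 × 0.083)
t = 8

t = I/(P×r) = 8 years


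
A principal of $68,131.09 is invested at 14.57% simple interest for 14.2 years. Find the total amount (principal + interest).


Total amount formula: A = P(1 + rt) = P + P·r·t
Interest: I = P × r × t = $68,131.09 × 0.1457 × 14.2 = $140,959.14
A = P + I = $68,131.09 + $140,959.14 = $209,090.23

A = P + I = P(1 + rt) = $209,090.23


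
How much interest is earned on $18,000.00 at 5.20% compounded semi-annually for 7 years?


Compound interest earned = final amount − principal.
A = P(1 + r/n)^(nt) = $18,000.00 × (1 + 0.052/2)^(2 × 7) = $25,783.13
Interest = A − P = $25,783.13 − $18,000.00 = $7,783.13

Interest = A - P = $7,783.13


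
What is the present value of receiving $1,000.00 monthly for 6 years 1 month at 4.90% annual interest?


Present value of an ordinary annuity: PV = PMT × (1 − (1 + r)^(−n)) / r
Monthly rate r = 0.049/12 ≈ 0.00408333, n = 73
PV = $1,000.00 × (1 − (1 + 0.049/12)^(−73)) / (0.049/12)
PV = $1,000.00 × 63.014666
PV = $63,014.67

PV = PMT × (1-(1+r)^(-n))/r = $63,014.67


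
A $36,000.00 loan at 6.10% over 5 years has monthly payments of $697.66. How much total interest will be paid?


Total paid over the life of the loan = PMT × n.
Total paid = $697.66 × 60 = $41,859.60
Total interest = total paid − principal = $41,859.60 − $36,000.00 = $5,859.60

Total interest = (PMT × n) - PV = $5,859.60


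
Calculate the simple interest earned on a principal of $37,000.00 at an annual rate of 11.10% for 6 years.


Simple interest formula: I = P × r × t
I = $37,000.00 × 0.111 × 6
I = $24,642.00

I = P × r × t = $24,642.00


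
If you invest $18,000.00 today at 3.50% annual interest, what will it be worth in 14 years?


Future value formula: FV = PV × (1 + r)^t
FV = $18,000.00 × (1 + 0.035)^14
FV = $18,000.00 × 1.6186945
FV = $29,136.50

FV = PV × (1 + r)^t = $29,136.50


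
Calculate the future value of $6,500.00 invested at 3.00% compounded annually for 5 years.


Compound interest formula: A = P(1 + r/n)^(nt)
A = $6,500.00 × (1 + 0.03/1)^(1 × 5)
Growth factor: (1 + 0.03/1)^5 = 1.159274
A = $6,500.00 × 1.159274
A = $7,535.28

A = P(1 + r/n)^(nt) = $7,535.28


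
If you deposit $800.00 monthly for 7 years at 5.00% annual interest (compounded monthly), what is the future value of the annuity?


Future value of an ordinary annuity: FV = PMT × ((1 + r)^n − 1) / r
Monthly rate r = 0.05/12 ≈ 0.00416667, n = 84
FV = $800.00 × ((1 + 0.05/12)^84 − 1) / (0.05/12)
FV = $800.00 × 100.328653
FV = $80,262.92

FV = PMT × ((1+r)^n - 1)/r = $80,262.92


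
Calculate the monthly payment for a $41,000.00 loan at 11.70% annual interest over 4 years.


Loan payment formula: PMT = PV × r / (1 − (1 + r)^(−n))
Monthly rate r = 0.117/12 = 0.00975, n = 48 months
Denominator: 1 − (1 + 0.117/12)^(−48) = 0.372325
PMT = $41,000.00 × (0.117/12) / 0.372325
PMT = $1,073.66 per month

PMT = PV × r / (1-(1+r)^(-n)) = $1,073.66/month


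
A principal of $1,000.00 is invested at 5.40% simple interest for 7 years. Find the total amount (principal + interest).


Total amount formula: A = P(1 + rt) = P + P·r·t
Interest: I = P × r × t = $1,000.00 × 0.054 × 7 = $378.00
A = P + I = $1,000.00 + $378.00 = $1,378.00

A = P + I = P(1 + rt) = $1,378.00


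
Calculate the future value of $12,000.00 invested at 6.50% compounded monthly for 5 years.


Compound interest formula: A = P(1 + r/n)^(nt)
A = $12,000.00 × (1 + 0.065/12)^(12 × 5)
Growth factor: (1 + 0.065/12)^60 = 1.3828173
A = $12,000.00 × 1.3828173
A = $16,593.81

A = P(1 + r/n)^(nt) = $16,593.81


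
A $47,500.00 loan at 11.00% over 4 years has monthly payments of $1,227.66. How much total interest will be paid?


Total paid over the life of the loan = PMT × n.
Total paid = $1,227.66 × 48 = $58,927.68
Total interest = total paid − principal = $58,927.68 − $47,500.00 = $11,427.68

Total interest = (PMT × n) - PV = $11,427.68


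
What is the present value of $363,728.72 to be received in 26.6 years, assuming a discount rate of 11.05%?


Present value formula: PV = FV / (1 + r)^t
PV = $363,728.72 / (1 + 0.1105)^26.6
PV = $363,728.72 / 16.247770
PV = $22,386.38

PV = FV / (1 + r)^t = $22,386.38


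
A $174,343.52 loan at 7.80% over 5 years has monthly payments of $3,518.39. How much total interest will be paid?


Total paid over the life of the loan = PMT × n.
Total paid = $3,518.39 × 60 = $211,103.40
Total interest = total paid − principal = $211,103.40 − $174,343.52 = $36,759.88

Total interest = (PMT × n) - PV = $36,759.88


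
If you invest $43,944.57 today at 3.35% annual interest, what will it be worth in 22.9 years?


Future value formula: FV = PV × (1 + r)^t
FV = $43,944.57 × (1 + 0.0335)^22.9
FV = $43,944.57 × 2.1267185
FV = $93,457.73

FV = PV × (1 + r)^t = $93,457.73


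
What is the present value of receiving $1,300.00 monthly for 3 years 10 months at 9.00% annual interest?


Present value of an ordinary annuity: PV = PMT × (1 − (1 + r)^(−n)) / r
Monthly rate r = 0.09/12 = 0.0075, n = 46
PV = $1,300.00 × (1 − (1 + 0.09/12)^(−46)) / (0.09/12)
PV = $1,300.00 × 38.782314
PV = $50,417.01

PV = PMT × (1-(1+r)^(-n))/r = $50,417.01


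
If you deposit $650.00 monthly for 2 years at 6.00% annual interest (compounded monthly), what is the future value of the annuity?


Future value of an ordinary annuity: FV = PMT × ((1 + r)^n − 1) / r
Monthly rate r = 0.06/12 = 0.005, n = 24
FV = $650.00 × ((1 + 0.06/12)^24 − 1) / (0.06/12)
FV = $650.00 × 25.431955
FV = $16,530.77

FV = PMT × ((1+r)^n - 1)/r = $16,530.77


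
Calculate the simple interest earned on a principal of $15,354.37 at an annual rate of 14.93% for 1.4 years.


Simple interest formula: I = P × r × t
I = $15,354.37 × 0.1493 × 1.4
I = $3,209.37

I = P × r × t = $3,209.37


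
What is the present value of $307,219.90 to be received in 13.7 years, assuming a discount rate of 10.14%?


Present value formula: PV = FV / (1 + r)^t
PV = $307,219.90 / (1 + 0.1014)^13.7
PV = $307,219.90 / 3.75532465
PV = $81,809.15

PV = FV / (1 + r)^t = $81,809.15


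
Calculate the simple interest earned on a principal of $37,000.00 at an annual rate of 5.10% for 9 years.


Simple interest formula: I = P × r × t
I = $37,000.00 × 0.051 × 9
I = $16,983.00

I = P × r × t = $16,983.00


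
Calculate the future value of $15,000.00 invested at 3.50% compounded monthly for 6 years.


Compound interest formula: A = P(1 + r/n)^(nt)
A = $15,000.00 × (1 + 0.035/12)^(12 × 6)
Growth factor: (1 + 0.035/12)^72 = 1.23330104
A = $15,000.00 × 1.23330104
A = $18,499.52

A = P(1 + r/n)^(nt) = $18,499.52


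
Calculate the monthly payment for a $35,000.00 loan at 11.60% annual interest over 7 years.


Loan payment formula: PMT = PV × r / (1 − (1 + r)^(−n))
Monthly rate r = 0.116/12 ≈ 0.00966667, n = 84 months
Denominator: 1 − (1 + 0.116/12)^(−84) = 0.554296
PMT = $35,000.00 × (0.116/12) / 0.554296
PMT = $610.38 per month

PMT = PV × r / (1-(1+r)^(-n)) = $610.38/month


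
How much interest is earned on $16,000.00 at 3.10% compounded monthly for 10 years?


Compound interest earned = final amount − principal.
A = P(1 + r/n)^(nt) = $16,000.00 × (1 + 0.031/12)^(12 × 10) = $21,806.08
Interest = A − P = $21,806.08 − $16,000.00 = $5,806.08

Interest = A - P = $5,806.08


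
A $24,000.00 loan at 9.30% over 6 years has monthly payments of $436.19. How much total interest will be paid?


Total paid over the life of the loan = PMT × n.
Total paid = $436.19 × 72 = $31,405.68
Total interest = total paid − principal = $31,405.68 − $24,000.00 = $7,405.68

Total interest = (PMT × n) - PV = $7,405.68


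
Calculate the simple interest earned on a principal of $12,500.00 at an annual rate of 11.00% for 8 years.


Simple interest formula: I = P × r × t
I = $12,500.00 × 0.11 × 8
I = $11,000.00

I = P × r × t = $11,000.00


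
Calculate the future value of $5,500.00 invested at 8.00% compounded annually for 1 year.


Compound interest formula: A = P(1 + r/n)^(nt)
A = $5,500.00 × (1 + 0.08/1)^(1 × 1)
Growth factor: (1 + 0.08/1)^1 = 1.080000
A = $5,500.00 × 1.080000
A = $5,940.00

A = P(1 + r/n)^(nt) = $5,940.00


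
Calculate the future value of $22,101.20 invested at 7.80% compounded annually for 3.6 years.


Compound interest formula: A = P(1 + r/n)^(nt)
A = $22,101.20 × (1 + 0.078/1)^(1 × 3.6)
Growth factor: (1 + 0.078/1)^3.6 = 1.3104714
A = $22,101.20 × 1.3104714
A = $28,962.99

A = P(1 + r/n)^(nt) = $28,962.99


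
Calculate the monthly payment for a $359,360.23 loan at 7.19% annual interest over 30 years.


Loan payment formula: PMT = PV × r / (1 − (1 + r)^(−n))
Monthly rate r = 0.0719/12 ≈ 0.00599167, n = 360 months
Denominator: 1 − (1 + 0.0719/12)^(−360) = 0.883581
PMT = $359,360.23 × (0.0719/12) / 0.883581
PMT = $2,436.86 per month

PMT = PV × r / (1-(1+r)^(-n)) = $2,436.86/month


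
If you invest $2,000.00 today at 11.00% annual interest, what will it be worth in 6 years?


Future value formula: FV = PV × (1 + r)^t
FV = $2,000.00 × (1 + 0.11)^6
FV = $2,000.00 × 1.870415
FV = $3,740.83

FV = PV × (1 + r)^t = $3,740.83


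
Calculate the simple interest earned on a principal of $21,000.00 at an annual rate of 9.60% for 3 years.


Simple interest formula: I = P × r × t
I = $21,000.00 × 0.096 × 3
I = $6,048.00

I = P × r × t = $6,048.00


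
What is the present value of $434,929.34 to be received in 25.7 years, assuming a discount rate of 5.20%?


Present value formula: PV = FV / (1 + r)^t
PV = $434,929.34 / (1 + 0.052)^25.7
PV = $434,929.34 / 3.679633
PV = $118,199.11

PV = FV / (1 + r)^t = $118,199.11


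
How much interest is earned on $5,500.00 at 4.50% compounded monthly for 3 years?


Compound interest earned = final amount − principal.
A = P(1 + r/n)^(nt) = $5,500.00 × (1 + 0.045/12)^(12 × 3) = $6,293.36
Interest = A − P = $6,293.36 − $5,500.00 = $793.36

Interest = A - P = $793.36


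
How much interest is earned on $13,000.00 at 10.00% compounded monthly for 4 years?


Compound interest earned = final amount − principal.
A = P(1 + r/n)^(nt) = $13,000.00 × (1 + 0.1/12)^(12 × 4) = $19,361.60
Interest = A − P = $19,361.60 − $13,000.00 = $6,361.60

Interest = A - P = $6,361.60


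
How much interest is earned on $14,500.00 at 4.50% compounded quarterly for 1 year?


Compound interest earned = final amount − principal.
A = P(1 + r/n)^(nt) = $14,500.00 × (1 + 0.045/4)^(4 × 1) = $15,163.59
Interest = A − P = $15,163.59 − $14,500.00 = $663.59

Interest = A - P = $663.59


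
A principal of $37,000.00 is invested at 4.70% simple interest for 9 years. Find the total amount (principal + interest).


Total amount formula: A = P(1 + rt) = P + P·r·t
Interest: I = P × r × t = $37,000.00 × 0.047 × 9 = $15,651.00
A = P + I = $37,000.00 + $15,651.00 = $52,651.00

A = P + I = P(1 + rt) = $52,651.00


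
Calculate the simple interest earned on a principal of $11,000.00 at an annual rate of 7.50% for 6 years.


Simple interest formula: I = P × r × t
I = $11,000.00 × 0.075 × 6
I = $4,950.00

I = P × r × t = $4,950.00


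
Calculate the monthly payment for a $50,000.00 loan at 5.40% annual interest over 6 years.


Loan payment formula: PMT = PV × r / (1 − (1 + r)^(−n))
Monthly rate r = 0.054/12 = 0.0045, n = 72 months
Denominator: 1 − (1 + 0.054/12)^(−72) = 0.276224
PMT = $50,000.00 × (0.054/12) / 0.276224
PMT = $814.56 per month

PMT = PV × r / (1-(1+r)^(-n)) = $814.56/month


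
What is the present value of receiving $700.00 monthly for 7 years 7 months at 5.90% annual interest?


Present value of an ordinary annuity: PV = PMT × (1 − (1 + r)^(−n)) / r
Monthly rate r = 0.059/12 ≈ 0.00491667, n = 91
PV = $700.00 × (1 − (1 + 0.059/12)^(−91)) / (0.059/12)
PV = $700.00 × 73.224668
PV = $51,257.27

PV = PMT × (1-(1+r)^(-n))/r = $51,257.27


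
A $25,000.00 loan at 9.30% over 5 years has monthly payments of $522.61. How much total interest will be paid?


Total paid over the life of the loan = PMT × n.
Total paid = $522.61 × 60 = $31,356.60
Total interest = total paid − principal = $31,356.60 − $25,000.00 = $6,356.60

Total interest = (PMT × n) - PV = $6,356.60


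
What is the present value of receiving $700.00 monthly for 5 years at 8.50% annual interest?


Present value of an ordinary annuity: PV = PMT × (1 − (1 + r)^(−n)) / r
Monthly rate r = 0.085/12 ≈ 0.00708333, n = 60
PV = $700.00 × (1 − (1 + 0.085/12)^(−60)) / (0.085/12)
PV = $700.00 × 48.741183
PV = $34,118.83

PV = PMT × (1-(1+r)^(-n))/r = $34,118.83


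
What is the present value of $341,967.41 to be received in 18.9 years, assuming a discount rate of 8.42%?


Present value formula: PV = FV / (1 + r)^t
PV = $341,967.41 / (1 + 0.0842)^18.9
PV = $341,967.41 / 4.608586
PV = $74,202.24

PV = FV / (1 + r)^t = $74,202.24


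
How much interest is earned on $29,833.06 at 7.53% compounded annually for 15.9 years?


Compound interest earned = final amount − principal.
A = P(1 + r/n)^(nt) = $29,833.06 × (1 + 0.0753/1)^(1 × 15.9) = $94,627.89
Interest = A − P = $94,627.89 − $29,833.06 = $64,794.83

Interest = A - P = $64,794.83


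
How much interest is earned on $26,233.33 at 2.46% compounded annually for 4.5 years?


Compound interest earned = final amount − principal.
A = P(1 + r/n)^(nt) = $26,233.33 × (1 + 0.0246/1)^(1 × 4.5) = $29,264.96
Interest = A − P = $29,264.96 − $26,233.33 = $3,031.63

Interest = A - P = $3,031.63


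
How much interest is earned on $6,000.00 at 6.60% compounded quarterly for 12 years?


Compound interest earned = final amount − principal.
A = P(1 + r/n)^(nt) = $6,000.00 × (1 + 0.066/4)^(4 × 12) = $13,161.51
Interest = A − P = $13,161.51 − $6,000.00 = $7,161.51

Interest = A - P = $7,161.51


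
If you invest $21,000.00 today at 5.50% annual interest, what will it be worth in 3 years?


Future value formula: FV = PV × (1 + r)^t
FV = $21,000.00 × (1 + 0.055)^3
FV = $21,000.00 × 1.1742414
FV = $24,659.07

FV = PV × (1 + r)^t = $24,659.07


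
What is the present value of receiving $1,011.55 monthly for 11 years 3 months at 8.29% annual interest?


Present value of an ordinary annuity: PV = PMT × (1 − (1 + r)^(−n)) / r
Monthly rate r = 0.0829/12 ≈ 0.00690833, n = 135
PV = $1,011.55 × (1 − (1 + 0.0829/12)^(−135)) / (0.0829/12)
PV = $1,011.55 × 87.606763
PV = $88,618.62

PV = PMT × (1-(1+r)^(-n))/r = $88,618.62
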